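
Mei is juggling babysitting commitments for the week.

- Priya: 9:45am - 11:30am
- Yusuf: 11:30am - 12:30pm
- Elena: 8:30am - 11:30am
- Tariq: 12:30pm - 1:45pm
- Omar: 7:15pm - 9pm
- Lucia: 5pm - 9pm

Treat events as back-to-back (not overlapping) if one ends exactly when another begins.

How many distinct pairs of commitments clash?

Two intervals overlap when each starts before the other ends.
Sorted by start: Elena, Priya, Yusuf, Tariq, Lucia, Omar.
Priya starts before Elena ends → Elena and Priya overlap.
Yusuf starts exactly when Elena ends (back-to-back, no overlap), so Elena has no further overlaps.
Yusuf starts exactly when Priya ends (back-to-back, no overlap), so Priya has no further overlaps.
Tariq starts exactly when Yusuf ends (back-to-back, no overlap), so Yusuf has no further overlaps.
Lucia starts after Tariq ends, so Tariq has no further overlaps.
Omar starts before Lucia ends → Lucia and Omar overlap.
Overlapping pairs: Elena & Priya, Lucia & Omar — 2 in total.

2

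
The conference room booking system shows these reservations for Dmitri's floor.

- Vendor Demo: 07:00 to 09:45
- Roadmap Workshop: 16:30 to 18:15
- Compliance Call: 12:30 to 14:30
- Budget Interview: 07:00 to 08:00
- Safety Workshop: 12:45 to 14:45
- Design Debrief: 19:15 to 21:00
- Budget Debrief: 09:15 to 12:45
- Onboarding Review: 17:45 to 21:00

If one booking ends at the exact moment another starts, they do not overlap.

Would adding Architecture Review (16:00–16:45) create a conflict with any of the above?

Yes — it overlaps Roadmap Workshop

Budget Interview: ends 08:00 at or before Architecture Review starts 16:00 → clear.
Vendor Demo: ends 09:45 at or before Architecture Review starts 16:00 → clear.
Budget Debrief: ends 12:45 at or before Architecture Review starts 16:00 → clear.
Compliance Call: ends 14:30 at or before Architecture Review starts 16:00 → clear.
Safety Workshop: ends 14:45 at or before Architecture Review starts 16:00 → clear.
Roadmap Workshop: starts 16:30 before Architecture Review ends 16:45, and ends 18:15 after Architecture Review starts 16:00 → overlap.
Onboarding Review: starts 17:45 at or after Architecture Review ends 16:45 → clear.
Design Debrief: starts 19:15 at or after Architecture Review ends 16:45 → clear.
Architecture Review overlaps Roadmap Workshop.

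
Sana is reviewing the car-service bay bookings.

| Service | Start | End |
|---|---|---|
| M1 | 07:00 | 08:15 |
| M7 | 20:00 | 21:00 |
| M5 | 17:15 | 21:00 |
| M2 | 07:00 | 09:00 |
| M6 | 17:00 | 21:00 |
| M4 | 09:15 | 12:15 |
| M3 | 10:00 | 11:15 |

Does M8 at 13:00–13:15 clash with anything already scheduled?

M1: ends 08:15 at or before M8 starts 13:00 → clear.
M2: ends 09:00 at or before M8 starts 13:00 → clear.
M4: ends 12:15 at or before M8 starts 13:00 → clear.
M3: ends 11:15 at or before M8 starts 13:00 → clear.
M6: starts 17:00 at or after M8 ends 13:15 → clear.
M5: starts 17:15 at or after M8 ends 13:15 → clear.
M7: starts 20:00 at or after M8 ends 13:15 → clear.

No — it doesn't clash with anything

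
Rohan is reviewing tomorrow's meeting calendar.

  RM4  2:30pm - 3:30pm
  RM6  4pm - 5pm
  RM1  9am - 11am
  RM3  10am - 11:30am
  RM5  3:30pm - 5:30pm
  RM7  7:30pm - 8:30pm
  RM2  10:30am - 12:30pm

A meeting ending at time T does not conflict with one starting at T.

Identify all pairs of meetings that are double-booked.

RM1 & RM2, RM1 & RM3, RM2 & RM3, RM5 & RM6

Sorted by start: RM1, RM3, RM2, RM4, RM5, RM6, RM7.
RM3 starts before RM1 ends → RM1 and RM3 overlap.
RM2 starts before RM1 ends → RM1 and RM2 overlap.
RM4 starts after RM1 ends, so nothing later overlaps RM1 either.
RM2 starts before RM3 ends → RM3 and RM2 overlap.
RM4 starts after RM3 ends, so nothing later overlaps RM3 either.
RM4 starts after RM2 ends, so nothing later overlaps RM2 either.
RM5 starts exactly when RM4 ends (back-to-back, no overlap), so nothing later overlaps RM4 either.
RM6 starts before RM5 ends → RM5 and RM6 overlap.
RM7 starts after RM5 ends.
RM7 starts after RM6 ends.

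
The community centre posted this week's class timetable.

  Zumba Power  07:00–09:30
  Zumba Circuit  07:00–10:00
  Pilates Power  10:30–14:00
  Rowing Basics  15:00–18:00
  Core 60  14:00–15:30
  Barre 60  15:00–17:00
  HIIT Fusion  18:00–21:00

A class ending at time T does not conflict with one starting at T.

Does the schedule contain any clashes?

Yes

Two intervals overlap when each starts before the other ends.
Sorted by start: Zumba Power, Zumba Circuit, Pilates Power, Core 60, Rowing Basics, Barre 60, HIIT Fusion.
Zumba Circuit starts before Zumba Power ends → Zumba Power and Zumba Circuit overlap.
That's a conflict, so the schedule is not conflict-free.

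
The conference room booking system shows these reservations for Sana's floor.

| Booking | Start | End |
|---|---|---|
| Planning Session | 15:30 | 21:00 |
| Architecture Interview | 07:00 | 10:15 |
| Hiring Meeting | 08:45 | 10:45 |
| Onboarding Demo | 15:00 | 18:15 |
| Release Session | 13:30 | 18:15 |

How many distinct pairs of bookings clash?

4

Sorted by start: Architecture Interview, Hiring Meeting, Release Session, Onboarding Demo, Planning Session.
Hiring Meeting starts before Architecture Interview ends → Architecture Interview and Hiring Meeting overlap.
Release Session starts after Architecture Interview ends; Architecture Interview is clear from here.
Release Session starts after Hiring Meeting ends; Hiring Meeting is clear from here.
Onboarding Demo starts before Release Session ends → Release Session and Onboarding Demo overlap.
Planning Session starts before Release Session ends → Release Session and Planning Session overlap.
Planning Session starts before Onboarding Demo ends → Onboarding Demo and Planning Session overlap.
Overlapping pairs: Architecture Interview & Hiring Meeting, Onboarding Demo & Planning Session, Onboarding Demo & Release Session, Planning Session & Release Session — 4 in total.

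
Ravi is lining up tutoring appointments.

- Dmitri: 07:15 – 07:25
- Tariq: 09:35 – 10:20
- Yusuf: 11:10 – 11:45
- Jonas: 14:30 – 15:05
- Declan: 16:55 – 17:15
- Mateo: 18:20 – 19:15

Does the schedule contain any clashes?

No

Two intervals overlap when each starts before the other ends.
Sorted by start: Dmitri, Tariq, Yusuf, Jonas, Declan, Mateo.
Tariq starts after Dmitri ends; Dmitri is clear from here.
Yusuf starts after Tariq ends; Tariq is clear from here.
Jonas starts after Yusuf ends; Yusuf is clear from here.
Declan starts after Jonas ends; Jonas is clear from here.
Mateo starts after Declan ends.
Every pair is clear; the schedule has no overlaps.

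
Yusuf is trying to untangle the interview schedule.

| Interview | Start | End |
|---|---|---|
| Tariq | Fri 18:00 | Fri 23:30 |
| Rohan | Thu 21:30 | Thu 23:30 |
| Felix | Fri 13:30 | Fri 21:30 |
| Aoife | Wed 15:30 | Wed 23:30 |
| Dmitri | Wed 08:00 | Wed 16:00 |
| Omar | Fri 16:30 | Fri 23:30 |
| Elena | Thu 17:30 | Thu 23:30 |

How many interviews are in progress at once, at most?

3

Walk through starts and ends in time order (an end at T is processed before a start at T):
Wed 08:00 start Dmitri → 1
Wed 15:30 start Aoife → 2
Wed 16:00 end Dmitri → 1
Wed 23:30 end Aoife → 0
Thu 17:30 start Elena → 1
Thu 21:30 start Rohan → 2
Thu 23:30 end Elena → 1
Thu 23:30 end Rohan → 0
Fri 13:30 start Felix → 1
Fri 16:30 start Omar → 2
Fri 18:00 start Tariq → 3
Fri 21:30 end Felix → 2
Fri 23:30 end Omar → 1
Fri 23:30 end Tariq → 0
Peak is 3, at Fri 18:00 (Felix, Omar, Tariq).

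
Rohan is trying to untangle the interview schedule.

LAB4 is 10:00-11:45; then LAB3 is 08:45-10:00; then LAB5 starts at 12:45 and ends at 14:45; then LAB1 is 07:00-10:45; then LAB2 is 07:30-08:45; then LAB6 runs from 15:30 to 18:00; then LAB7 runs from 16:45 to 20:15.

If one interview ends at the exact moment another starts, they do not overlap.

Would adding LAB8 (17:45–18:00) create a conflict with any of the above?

Yes — it overlaps LAB6, LAB7

LAB1: ends 10:45 at or before LAB8 starts 17:45 → clear.
LAB2: ends 08:45 at or before LAB8 starts 17:45 → clear.
LAB3: ends 10:00 at or before LAB8 starts 17:45 → clear.
LAB4: ends 11:45 at or before LAB8 starts 17:45 → clear.
LAB5: ends 14:45 at or before LAB8 starts 17:45 → clear.
LAB6: starts 15:30 before LAB8 ends 18:00, and ends 18:00 after LAB8 starts 17:45 → overlap.
LAB7: starts 16:45 before LAB8 ends 18:00, and ends 20:15 after LAB8 starts 17:45 → overlap.
LAB8 overlaps LAB6, LAB7.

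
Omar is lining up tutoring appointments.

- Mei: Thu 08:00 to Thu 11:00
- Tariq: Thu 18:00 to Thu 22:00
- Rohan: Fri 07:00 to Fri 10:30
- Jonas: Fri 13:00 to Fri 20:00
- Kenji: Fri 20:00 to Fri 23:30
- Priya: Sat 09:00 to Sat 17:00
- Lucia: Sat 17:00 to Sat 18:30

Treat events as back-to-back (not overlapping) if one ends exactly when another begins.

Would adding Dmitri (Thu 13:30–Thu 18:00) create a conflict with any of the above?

Mei: ends Thu 11:00 at or before Dmitri starts Thu 13:30 → clear.
Tariq: starts Thu 18:00 at or after Dmitri ends Thu 18:00 → clear.
Rohan: starts Fri 07:00 at or after Dmitri ends Thu 18:00 → clear.
Jonas: starts Fri 13:00 at or after Dmitri ends Thu 18:00 → clear.
Kenji: starts Fri 20:00 at or after Dmitri ends Thu 18:00 → clear.
Priya: starts Sat 09:00 at or after Dmitri ends Thu 18:00 → clear.
Lucia: starts Sat 17:00 at or after Dmitri ends Thu 18:00 → clear.

No — it doesn't clash with anything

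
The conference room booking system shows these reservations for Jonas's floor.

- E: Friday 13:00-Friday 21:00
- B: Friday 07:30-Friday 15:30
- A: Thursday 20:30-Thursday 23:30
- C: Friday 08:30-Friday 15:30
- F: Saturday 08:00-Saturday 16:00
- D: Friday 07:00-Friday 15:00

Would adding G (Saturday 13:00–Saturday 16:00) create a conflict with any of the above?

Yes — it overlaps F

A: ends Thursday 23:30 at or before G starts Saturday 13:00 → clear.
D: ends Friday 15:00 at or before G starts Saturday 13:00 → clear.
B: ends Friday 15:30 at or before G starts Saturday 13:00 → clear.
C: ends Friday 15:30 at or before G starts Saturday 13:00 → clear.
E: ends Friday 21:00 at or before G starts Saturday 13:00 → clear.
F: starts Saturday 08:00 before G ends Saturday 16:00, and ends Saturday 16:00 after G starts Saturday 13:00 → overlap.
G overlaps F.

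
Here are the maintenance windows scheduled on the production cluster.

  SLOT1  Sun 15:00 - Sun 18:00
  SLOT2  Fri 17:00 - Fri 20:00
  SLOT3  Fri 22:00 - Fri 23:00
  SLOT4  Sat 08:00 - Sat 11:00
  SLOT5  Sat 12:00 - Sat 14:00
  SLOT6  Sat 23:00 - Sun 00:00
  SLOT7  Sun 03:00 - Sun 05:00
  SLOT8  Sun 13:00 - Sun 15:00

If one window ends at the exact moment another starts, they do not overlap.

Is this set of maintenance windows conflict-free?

Two intervals overlap when each starts before the other ends.
Sorted by start: SLOT2, SLOT3, SLOT4, SLOT5, SLOT6, SLOT7, SLOT8, SLOT1.
SLOT3 starts after SLOT2 ends, so nothing later overlaps SLOT2 either.
SLOT4 starts after SLOT3 ends, so nothing later overlaps SLOT3 either.
SLOT5 starts after SLOT4 ends, so nothing later overlaps SLOT4 either.
SLOT6 starts after SLOT5 ends, so nothing later overlaps SLOT5 either.
SLOT7 starts after SLOT6 ends, so nothing later overlaps SLOT6 either.
SLOT8 starts after SLOT7 ends, so nothing later overlaps SLOT7 either.
SLOT1 starts exactly when SLOT8 ends (back-to-back, no overlap).
Every pair is clear; the schedule has no overlaps.

Yes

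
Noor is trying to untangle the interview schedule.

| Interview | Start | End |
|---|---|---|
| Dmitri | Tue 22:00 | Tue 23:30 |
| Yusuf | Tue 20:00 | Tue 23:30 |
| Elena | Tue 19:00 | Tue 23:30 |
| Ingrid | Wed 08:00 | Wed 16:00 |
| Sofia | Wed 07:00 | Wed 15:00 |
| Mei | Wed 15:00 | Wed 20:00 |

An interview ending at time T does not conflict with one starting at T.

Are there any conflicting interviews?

Yes

Two intervals overlap when each starts before the other ends.
Sorted by start: Elena, Yusuf, Dmitri, Sofia, Ingrid, Mei.
Yusuf starts before Elena ends → Elena and Yusuf overlap.
That's a conflict, so the schedule is not conflict-free.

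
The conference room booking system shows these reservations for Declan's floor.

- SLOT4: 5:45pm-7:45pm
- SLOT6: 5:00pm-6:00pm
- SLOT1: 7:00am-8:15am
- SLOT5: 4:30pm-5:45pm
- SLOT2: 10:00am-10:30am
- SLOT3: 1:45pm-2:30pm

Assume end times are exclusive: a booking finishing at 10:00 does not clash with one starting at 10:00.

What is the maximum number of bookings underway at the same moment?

2

Walk through starts and ends in time order (an end at T is processed before a start at T):
7:00am start SLOT1 → 1
8:15am end SLOT1 → 0
10:00am start SLOT2 → 1
10:30am end SLOT2 → 0
1:45pm start SLOT3 → 1
2:30pm end SLOT3 → 0
4:30pm start SLOT5 → 1
5:00pm start SLOT6 → 2
5:45pm end SLOT5 → 1
5:45pm start SLOT4 → 2
6:00pm end SLOT6 → 1
7:45pm end SLOT4 → 0
Peak is 2, at 5:00pm (SLOT5, SLOT6).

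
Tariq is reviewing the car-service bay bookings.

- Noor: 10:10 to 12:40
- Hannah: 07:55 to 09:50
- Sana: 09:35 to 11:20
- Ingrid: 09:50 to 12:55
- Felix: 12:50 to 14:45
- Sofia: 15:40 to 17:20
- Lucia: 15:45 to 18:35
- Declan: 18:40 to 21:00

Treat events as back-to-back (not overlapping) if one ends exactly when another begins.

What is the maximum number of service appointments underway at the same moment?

3

Walk through starts and ends in time order (an end at T is processed before a start at T):
07:55 start Hannah → 1
09:35 start Sana → 2
09:50 end Hannah → 1
09:50 start Ingrid → 2
10:10 start Noor → 3
11:20 end Sana → 2
12:40 end Noor → 1
12:50 start Felix → 2
12:55 end Ingrid → 1
14:45 end Felix → 0
15:40 start Sofia → 1
15:45 start Lucia → 2
17:20 end Sofia → 1
18:35 end Lucia → 0
18:40 start Declan → 1
21:00 end Declan → 0
Peak is 3, at 10:10 (Ingrid, Noor, Sana).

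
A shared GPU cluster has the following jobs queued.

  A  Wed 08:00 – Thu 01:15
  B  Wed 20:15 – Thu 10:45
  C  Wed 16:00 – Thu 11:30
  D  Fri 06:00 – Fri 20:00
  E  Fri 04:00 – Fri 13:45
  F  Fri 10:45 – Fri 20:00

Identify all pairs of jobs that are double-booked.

A & B, A & C, B & C, D & E, D & F, E & F

Sorted by start: A, C, B, E, D, F.
C starts before A ends → A and C overlap.
B starts before A ends → A and B overlap.
E starts after A ends, so A has no further overlaps.
B starts before C ends → C and B overlap.
E starts after C ends, so C has no further overlaps.
E starts after B ends, so B has no further overlaps.
D starts before E ends → E and D overlap.
F starts before E ends → E and F overlap.
F starts before D ends → D and F overlap.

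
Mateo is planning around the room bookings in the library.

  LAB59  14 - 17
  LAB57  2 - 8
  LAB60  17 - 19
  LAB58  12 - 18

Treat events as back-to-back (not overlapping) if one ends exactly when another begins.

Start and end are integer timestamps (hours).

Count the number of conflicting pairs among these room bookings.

2

Two intervals overlap when each starts before the other ends.
Sorted by start: LAB57, LAB58, LAB59, LAB60.
LAB58 starts after LAB57 ends, so LAB57 has no further overlaps.
LAB59 starts before LAB58 ends → LAB58 and LAB59 overlap.
LAB60 starts before LAB58 ends → LAB58 and LAB60 overlap.
LAB60 starts exactly when LAB59 ends (back-to-back, no overlap).
Overlapping pairs: LAB58 & LAB59, LAB58 & LAB60 — 2 in total.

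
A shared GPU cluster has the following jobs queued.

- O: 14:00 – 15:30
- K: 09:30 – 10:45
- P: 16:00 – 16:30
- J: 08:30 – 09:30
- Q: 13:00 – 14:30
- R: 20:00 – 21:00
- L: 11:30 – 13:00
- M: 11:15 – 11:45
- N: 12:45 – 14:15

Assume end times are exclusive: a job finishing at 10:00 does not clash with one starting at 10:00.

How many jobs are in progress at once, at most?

3

Sweep the timeline, counting +1 at each start and −1 at each end (ends before starts at a tie):
08:30 start J → 1
09:30 end J → 0
09:30 start K → 1
10:45 end K → 0
11:15 start M → 1
11:30 start L → 2
11:45 end M → 1
12:45 start N → 2
13:00 end L → 1
13:00 start Q → 2
14:00 start O → 3
14:15 end N → 2
14:30 end Q → 1
15:30 end O → 0
16:00 start P → 1
16:30 end P → 0
20:00 start R → 1
21:00 end R → 0
Peak is 3, at 14:00 (N, O, Q).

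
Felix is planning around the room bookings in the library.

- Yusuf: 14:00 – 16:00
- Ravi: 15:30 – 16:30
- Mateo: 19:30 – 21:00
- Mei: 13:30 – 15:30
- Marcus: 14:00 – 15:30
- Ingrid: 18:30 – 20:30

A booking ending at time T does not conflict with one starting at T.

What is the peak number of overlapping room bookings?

3

Walk through starts and ends in time order (an end at T is processed before a start at T):
13:30 start Mei → 1
14:00 start Marcus → 2
14:00 start Yusuf → 3
15:30 end Marcus → 2
15:30 end Mei → 1
15:30 start Ravi → 2
16:00 end Yusuf → 1
16:30 end Ravi → 0
18:30 start Ingrid → 1
19:30 start Mateo → 2
20:30 end Ingrid → 1
21:00 end Mateo → 0
Peak is 3, at 14:00 (Marcus, Mei, Yusuf).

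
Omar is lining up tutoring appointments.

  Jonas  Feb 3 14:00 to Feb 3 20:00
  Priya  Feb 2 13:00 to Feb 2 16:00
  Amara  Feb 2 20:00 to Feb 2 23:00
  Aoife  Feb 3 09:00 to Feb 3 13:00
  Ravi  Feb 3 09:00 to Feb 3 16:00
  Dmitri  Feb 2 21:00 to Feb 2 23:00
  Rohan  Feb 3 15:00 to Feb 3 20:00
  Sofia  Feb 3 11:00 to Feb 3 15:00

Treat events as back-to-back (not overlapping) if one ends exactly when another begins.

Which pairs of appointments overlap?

Amara & Dmitri, Aoife & Ravi, Aoife & Sofia, Jonas & Ravi, Jonas & Rohan, Jonas & Sofia, Ravi & Rohan, Ravi & Sofia

Sorted by start: Priya, Amara, Dmitri, Ravi, Aoife, Sofia, Jonas, Rohan.
Amara starts after Priya ends, so nothing later overlaps Priya either.
Dmitri starts before Amara ends → Amara and Dmitri overlap.
Ravi starts after Amara ends, so nothing later overlaps Amara either.
Ravi starts after Dmitri ends, so nothing later overlaps Dmitri either.
Aoife starts before Ravi ends → Ravi and Aoife overlap.
Sofia starts before Ravi ends → Ravi and Sofia overlap.
Jonas starts before Ravi ends → Ravi and Jonas overlap.
Rohan starts before Ravi ends → Ravi and Rohan overlap.
Sofia starts before Aoife ends → Aoife and Sofia overlap.
Jonas starts after Aoife ends, so nothing later overlaps Aoife either.
Jonas starts before Sofia ends → Sofia and Jonas overlap.
Rohan starts exactly when Sofia ends (back-to-back, no overlap).
Rohan starts before Jonas ends → Jonas and Rohan overlap.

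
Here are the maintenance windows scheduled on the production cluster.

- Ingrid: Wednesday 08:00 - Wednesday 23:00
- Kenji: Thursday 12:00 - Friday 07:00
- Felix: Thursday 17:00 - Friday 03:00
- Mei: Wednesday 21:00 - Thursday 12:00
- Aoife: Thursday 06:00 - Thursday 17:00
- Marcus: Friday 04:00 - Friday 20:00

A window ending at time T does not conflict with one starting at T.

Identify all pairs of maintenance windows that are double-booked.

Sorted by start: Ingrid, Mei, Aoife, Kenji, Felix, Marcus.
Mei starts before Ingrid ends → Ingrid and Mei overlap.
Aoife starts after Ingrid ends — done with Ingrid.
Aoife starts before Mei ends → Mei and Aoife overlap.
Kenji starts exactly when Mei ends (back-to-back, no overlap) — done with Mei.
Kenji starts before Aoife ends → Aoife and Kenji overlap.
Felix starts exactly when Aoife ends (back-to-back, no overlap) — done with Aoife.
Felix starts before Kenji ends → Kenji and Felix overlap.
Marcus starts before Kenji ends → Kenji and Marcus overlap.
Marcus starts after Felix ends.

Aoife & Kenji, Aoife & Mei, Felix & Kenji, Ingrid & Mei, Kenji & Marcus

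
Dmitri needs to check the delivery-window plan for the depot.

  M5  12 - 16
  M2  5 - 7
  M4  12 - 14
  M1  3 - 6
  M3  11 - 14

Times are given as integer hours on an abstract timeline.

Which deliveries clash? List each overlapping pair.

M1 & M2, M3 & M4, M3 & M5, M4 & M5

Two intervals overlap when each starts before the other ends.
Sorted by start: M1, M2, M3, M4, M5.
M2 starts before M1 ends → M1 and M2 overlap.
M3 starts after M1 ends; M1 is clear from here.
M3 starts after M2 ends; M2 is clear from here.
M4 starts before M3 ends → M3 and M4 overlap.
M5 starts before M3 ends → M3 and M5 overlap.
M5 starts before M4 ends → M4 and M5 overlap.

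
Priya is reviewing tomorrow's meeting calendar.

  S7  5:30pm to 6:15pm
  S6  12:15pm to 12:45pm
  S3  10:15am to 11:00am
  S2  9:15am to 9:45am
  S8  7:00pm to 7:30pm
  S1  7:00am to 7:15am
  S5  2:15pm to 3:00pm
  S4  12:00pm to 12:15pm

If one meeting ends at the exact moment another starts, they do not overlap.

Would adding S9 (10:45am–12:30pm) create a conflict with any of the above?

Yes — it overlaps S3, S4, S6

S1: ends 7:15am at or before S9 starts 10:45am → clear.
S2: ends 9:45am at or before S9 starts 10:45am → clear.
S3: starts 10:15am before S9 ends 12:30pm, and ends 11:00am after S9 starts 10:45am → overlap.
S4: starts 12:00pm before S9 ends 12:30pm, and ends 12:15pm after S9 starts 10:45am → overlap.
S6: starts 12:15pm before S9 ends 12:30pm, and ends 12:45pm after S9 starts 10:45am → overlap.
S5: starts 2:15pm at or after S9 ends 12:30pm → clear.
S7: starts 5:30pm at or after S9 ends 12:30pm → clear.
S8: starts 7:00pm at or after S9 ends 12:30pm → clear.
S9 overlaps S3, S4, S6.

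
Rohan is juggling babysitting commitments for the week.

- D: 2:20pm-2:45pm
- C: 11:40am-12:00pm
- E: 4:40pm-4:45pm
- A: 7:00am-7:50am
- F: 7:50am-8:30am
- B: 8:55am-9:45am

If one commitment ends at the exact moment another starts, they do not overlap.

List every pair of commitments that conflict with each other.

Sorted by start: A, F, B, C, D, E.
F starts exactly when A ends (back-to-back, no overlap) — done with A.
B starts after F ends — done with F.
C starts after B ends — done with B.
D starts after C ends — done with C.
E starts after D ends.

no overlapping pairs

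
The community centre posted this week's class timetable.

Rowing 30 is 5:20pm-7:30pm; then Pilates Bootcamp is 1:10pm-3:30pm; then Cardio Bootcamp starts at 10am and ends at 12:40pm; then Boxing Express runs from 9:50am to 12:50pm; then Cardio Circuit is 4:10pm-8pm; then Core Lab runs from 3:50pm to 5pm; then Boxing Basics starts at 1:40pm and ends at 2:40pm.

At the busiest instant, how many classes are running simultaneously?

2

Walk through starts and ends in time order (an end at T is processed before a start at T):
9:50am start Boxing Express → 1
10am start Cardio Bootcamp → 2
12:40pm end Cardio Bootcamp → 1
12:50pm end Boxing Express → 0
1:10pm start Pilates Bootcamp → 1
1:40pm start Boxing Basics → 2
2:40pm end Boxing Basics → 1
3:30pm end Pilates Bootcamp → 0
3:50pm start Core Lab → 1
4:10pm start Cardio Circuit → 2
5pm end Core Lab → 1
5:20pm start Rowing 30 → 2
7:30pm end Rowing 30 → 1
8pm end Cardio Circuit → 0
Peak is 2, at 10am (Boxing Express, Cardio Bootcamp).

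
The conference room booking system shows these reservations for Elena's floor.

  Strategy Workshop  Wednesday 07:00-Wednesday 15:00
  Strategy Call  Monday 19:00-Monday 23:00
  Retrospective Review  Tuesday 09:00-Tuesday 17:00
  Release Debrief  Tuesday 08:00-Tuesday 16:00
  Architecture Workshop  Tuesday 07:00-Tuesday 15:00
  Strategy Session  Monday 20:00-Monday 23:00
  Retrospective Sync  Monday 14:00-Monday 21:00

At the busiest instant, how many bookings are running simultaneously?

Sweep the timeline, counting +1 at each start and −1 at each end (ends before starts at a tie):
Monday 14:00 start Retrospective Sync → 1
Monday 19:00 start Strategy Call → 2
Monday 20:00 start Strategy Session → 3
Monday 21:00 end Retrospective Sync → 2
Monday 23:00 end Strategy Call → 1
Monday 23:00 end Strategy Session → 0
Tuesday 07:00 start Architecture Workshop → 1
Tuesday 08:00 start Release Debrief → 2
Tuesday 09:00 start Retrospective Review → 3
Tuesday 15:00 end Architecture Workshop → 2
Tuesday 16:00 end Release Debrief → 1
Tuesday 17:00 end Retrospective Review → 0
Wednesday 07:00 start Strategy Workshop → 1
Wednesday 15:00 end Strategy Workshop → 0
Peak is 3, at Monday 20:00 (Retrospective Sync, Strategy Call, Strategy Session).

3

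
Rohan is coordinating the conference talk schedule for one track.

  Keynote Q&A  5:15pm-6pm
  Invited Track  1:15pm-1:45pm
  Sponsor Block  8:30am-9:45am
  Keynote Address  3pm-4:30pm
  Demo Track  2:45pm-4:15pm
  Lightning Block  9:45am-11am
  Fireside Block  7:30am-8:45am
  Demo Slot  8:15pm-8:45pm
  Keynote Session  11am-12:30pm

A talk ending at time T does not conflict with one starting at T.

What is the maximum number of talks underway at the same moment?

2

Sweep the timeline, counting +1 at each start and −1 at each end (ends before starts at a tie):
7:30am start Fireside Block → 1
8:30am start Sponsor Block → 2
8:45am end Fireside Block → 1
9:45am end Sponsor Block → 0
9:45am start Lightning Block → 1
11am end Lightning Block → 0
11am start Keynote Session → 1
12:30pm end Keynote Session → 0
1:15pm start Invited Track → 1
1:45pm end Invited Track → 0
2:45pm start Demo Track → 1
3pm start Keynote Address → 2
4:15pm end Demo Track → 1
4:30pm end Keynote Address → 0
5:15pm start Keynote Q&A → 1
6pm end Keynote Q&A → 0
8:15pm start Demo Slot → 1
8:45pm end Demo Slot → 0
Peak is 2, at 8:30am (Fireside Block, Sponsor Block).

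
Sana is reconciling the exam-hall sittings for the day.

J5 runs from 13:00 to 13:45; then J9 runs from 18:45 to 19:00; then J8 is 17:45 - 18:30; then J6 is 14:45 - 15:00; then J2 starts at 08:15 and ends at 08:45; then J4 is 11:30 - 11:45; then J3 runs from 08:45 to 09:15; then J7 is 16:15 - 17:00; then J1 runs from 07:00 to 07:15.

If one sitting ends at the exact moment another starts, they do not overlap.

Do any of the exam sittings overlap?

No

Check each pair: they overlap iff neither finishes before the other starts.
Sorted by start: J1, J2, J3, J4, J5, J6, J7, J8, J9.
J2 starts after J1 ends, so nothing later overlaps J1 either.
J3 starts exactly when J2 ends (back-to-back, no overlap), so nothing later overlaps J2 either.
J4 starts after J3 ends, so nothing later overlaps J3 either.
J5 starts after J4 ends, so nothing later overlaps J4 either.
J6 starts after J5 ends, so nothing later overlaps J5 either.
J7 starts after J6 ends, so nothing later overlaps J6 either.
J8 starts after J7 ends, so nothing later overlaps J7 either.
J9 starts after J8 ends.
Every pair is clear; the schedule has no overlaps.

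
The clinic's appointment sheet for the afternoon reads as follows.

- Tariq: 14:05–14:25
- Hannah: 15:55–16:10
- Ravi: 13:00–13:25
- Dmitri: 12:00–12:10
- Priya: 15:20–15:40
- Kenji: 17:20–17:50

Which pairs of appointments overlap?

no overlapping pairs

Sorted by start: Dmitri, Ravi, Tariq, Priya, Hannah, Kenji.
Ravi starts after Dmitri ends — done with Dmitri.
Tariq starts after Ravi ends — done with Ravi.
Priya starts after Tariq ends — done with Tariq.
Hannah starts after Priya ends — done with Priya.
Kenji starts after Hannah ends.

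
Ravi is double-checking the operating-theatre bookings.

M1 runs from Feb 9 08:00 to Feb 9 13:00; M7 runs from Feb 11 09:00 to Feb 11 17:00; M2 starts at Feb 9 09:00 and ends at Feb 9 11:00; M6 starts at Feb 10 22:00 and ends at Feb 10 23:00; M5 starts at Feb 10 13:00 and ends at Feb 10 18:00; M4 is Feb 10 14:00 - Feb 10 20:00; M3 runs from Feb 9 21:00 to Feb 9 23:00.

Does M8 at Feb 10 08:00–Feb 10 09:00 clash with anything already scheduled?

No — it doesn't clash with anything

M1: ends Feb 9 13:00 at or before M8 starts Feb 10 08:00 → clear.
M2: ends Feb 9 11:00 at or before M8 starts Feb 10 08:00 → clear.
M3: ends Feb 9 23:00 at or before M8 starts Feb 10 08:00 → clear.
M5: starts Feb 10 13:00 at or after M8 ends Feb 10 09:00 → clear.
M4: starts Feb 10 14:00 at or after M8 ends Feb 10 09:00 → clear.
M6: starts Feb 10 22:00 at or after M8 ends Feb 10 09:00 → clear.
M7: starts Feb 11 09:00 at or after M8 ends Feb 10 09:00 → clear.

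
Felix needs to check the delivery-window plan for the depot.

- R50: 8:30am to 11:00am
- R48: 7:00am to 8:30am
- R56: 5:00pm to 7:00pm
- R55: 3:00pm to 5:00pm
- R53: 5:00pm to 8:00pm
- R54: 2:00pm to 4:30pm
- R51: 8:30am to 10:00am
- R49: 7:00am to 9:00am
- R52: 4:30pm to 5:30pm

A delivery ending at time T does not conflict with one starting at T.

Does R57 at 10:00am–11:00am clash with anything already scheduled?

R48: ends 8:30am at or before R57 starts 10:00am → clear.
R49: ends 9:00am at or before R57 starts 10:00am → clear.
R50: starts 8:30am before R57 ends 11:00am, and ends 11:00am after R57 starts 10:00am → overlap.
R51: ends 10:00am at or before R57 starts 10:00am → clear.
R54: starts 2:00pm at or after R57 ends 11:00am → clear.
R55: starts 3:00pm at or after R57 ends 11:00am → clear.
R52: starts 4:30pm at or after R57 ends 11:00am → clear.
R53: starts 5:00pm at or after R57 ends 11:00am → clear.
R56: starts 5:00pm at or after R57 ends 11:00am → clear.
R57 overlaps R50.

Yes — it overlaps R50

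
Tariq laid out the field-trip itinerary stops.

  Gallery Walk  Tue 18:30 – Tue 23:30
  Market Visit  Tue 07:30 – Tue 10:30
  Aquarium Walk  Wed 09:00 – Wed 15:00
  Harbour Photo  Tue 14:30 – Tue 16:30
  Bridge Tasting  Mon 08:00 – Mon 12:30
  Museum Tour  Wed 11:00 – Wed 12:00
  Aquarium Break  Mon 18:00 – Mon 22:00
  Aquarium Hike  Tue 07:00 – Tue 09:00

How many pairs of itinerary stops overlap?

Check each pair: they overlap iff neither finishes before the other starts.
Sorted by start: Bridge Tasting, Aquarium Break, Aquarium Hike, Market Visit, Harbour Photo, Gallery Walk, Aquarium Walk, Museum Tour.
Aquarium Break starts after Bridge Tasting ends; Bridge Tasting is clear from here.
Aquarium Hike starts after Aquarium Break ends; Aquarium Break is clear from here.
Market Visit starts before Aquarium Hike ends → Aquarium Hike and Market Visit overlap.
Harbour Photo starts after Aquarium Hike ends; Aquarium Hike is clear from here.
Harbour Photo starts after Market Visit ends; Market Visit is clear from here.
Gallery Walk starts after Harbour Photo ends; Harbour Photo is clear from here.
Aquarium Walk starts after Gallery Walk ends; Gallery Walk is clear from here.
Museum Tour starts before Aquarium Walk ends → Aquarium Walk and Museum Tour overlap.
Overlapping pairs: Aquarium Hike & Market Visit, Aquarium Walk & Museum Tour — 2 in total.

2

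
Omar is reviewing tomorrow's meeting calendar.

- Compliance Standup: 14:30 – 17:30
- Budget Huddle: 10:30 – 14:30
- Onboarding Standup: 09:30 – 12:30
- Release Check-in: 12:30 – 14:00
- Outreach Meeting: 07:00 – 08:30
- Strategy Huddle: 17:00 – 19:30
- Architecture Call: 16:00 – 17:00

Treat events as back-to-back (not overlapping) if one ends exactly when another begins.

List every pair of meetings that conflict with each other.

Sorted by start: Outreach Meeting, Onboarding Standup, Budget Huddle, Release Check-in, Compliance Standup, Architecture Call, Strategy Huddle.
Onboarding Standup starts after Outreach Meeting ends, so nothing later overlaps Outreach Meeting either.
Budget Huddle starts before Onboarding Standup ends → Onboarding Standup and Budget Huddle overlap.
Release Check-in starts exactly when Onboarding Standup ends (back-to-back, no overlap), so nothing later overlaps Onboarding Standup either.
Release Check-in starts before Budget Huddle ends → Budget Huddle and Release Check-in overlap.
Compliance Standup starts exactly when Budget Huddle ends (back-to-back, no overlap), so nothing later overlaps Budget Huddle either.
Compliance Standup starts after Release Check-in ends, so nothing later overlaps Release Check-in either.
Architecture Call starts before Compliance Standup ends → Compliance Standup and Architecture Call overlap.
Strategy Huddle starts before Compliance Standup ends → Compliance Standup and Strategy Huddle overlap.
Strategy Huddle starts exactly when Architecture Call ends (back-to-back, no overlap).

Architecture Call & Compliance Standup, Budget Huddle & Onboarding Standup, Budget Huddle & Release Check-in, Compliance Standup & Strategy Huddle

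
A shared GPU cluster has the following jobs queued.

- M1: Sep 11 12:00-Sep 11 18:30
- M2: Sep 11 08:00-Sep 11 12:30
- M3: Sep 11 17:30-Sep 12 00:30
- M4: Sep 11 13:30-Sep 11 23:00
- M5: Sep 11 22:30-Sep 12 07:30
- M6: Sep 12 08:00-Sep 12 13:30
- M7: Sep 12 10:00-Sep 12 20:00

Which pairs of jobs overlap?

M1 & M2, M1 & M3, M1 & M4, M3 & M4, M3 & M5, M4 & M5, M6 & M7

Sorted by start: M2, M1, M4, M3, M5, M6, M7.
M1 starts before M2 ends → M2 and M1 overlap.
M4 starts after M2 ends, so nothing later overlaps M2 either.
M4 starts before M1 ends → M1 and M4 overlap.
M3 starts before M1 ends → M1 and M3 overlap.
M5 starts after M1 ends, so nothing later overlaps M1 either.
M3 starts before M4 ends → M4 and M3 overlap.
M5 starts before M4 ends → M4 and M5 overlap.
M6 starts after M4 ends, so nothing later overlaps M4 either.
M5 starts before M3 ends → M3 and M5 overlap.
M6 starts after M3 ends, so nothing later overlaps M3 either.
M6 starts after M5 ends, so nothing later overlaps M5 either.
M7 starts before M6 ends → M6 and M7 overlap.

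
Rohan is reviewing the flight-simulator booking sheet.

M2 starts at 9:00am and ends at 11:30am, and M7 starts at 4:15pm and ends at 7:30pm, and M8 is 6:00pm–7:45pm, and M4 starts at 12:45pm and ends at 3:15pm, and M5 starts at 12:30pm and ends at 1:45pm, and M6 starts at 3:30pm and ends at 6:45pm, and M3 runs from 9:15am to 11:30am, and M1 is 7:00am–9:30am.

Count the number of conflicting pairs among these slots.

7

Sorted by start: M1, M2, M3, M5, M4, M6, M7, M8.
M2 starts before M1 ends → M1 and M2 overlap.
M3 starts before M1 ends → M1 and M3 overlap.
M5 starts after M1 ends, so M1 has no further overlaps.
M3 starts before M2 ends → M2 and M3 overlap.
M5 starts after M2 ends, so M2 has no further overlaps.
M5 starts after M3 ends, so M3 has no further overlaps.
M4 starts before M5 ends → M5 and M4 overlap.
M6 starts after M5 ends, so M5 has no further overlaps.
M6 starts after M4 ends, so M4 has no further overlaps.
M7 starts before M6 ends → M6 and M7 overlap.
M8 starts before M6 ends → M6 and M8 overlap.
M8 starts before M7 ends → M7 and M8 overlap.
Overlapping pairs: M1 & M2, M1 & M3, M2 & M3, M4 & M5, M6 & M7, M6 & M8, M7 & M8 — 7 in total.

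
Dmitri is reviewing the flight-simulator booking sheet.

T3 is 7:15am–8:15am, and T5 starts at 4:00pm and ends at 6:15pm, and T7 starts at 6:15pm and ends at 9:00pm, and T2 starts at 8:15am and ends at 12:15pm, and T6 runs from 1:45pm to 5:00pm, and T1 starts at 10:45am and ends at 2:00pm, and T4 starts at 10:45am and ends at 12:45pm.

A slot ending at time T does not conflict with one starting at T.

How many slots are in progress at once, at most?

3

Walk through starts and ends in time order (an end at T is processed before a start at T):
7:15am start T3 → 1
8:15am end T3 → 0
8:15am start T2 → 1
10:45am start T1 → 2
10:45am start T4 → 3
12:15pm end T2 → 2
12:45pm end T4 → 1
1:45pm start T6 → 2
2:00pm end T1 → 1
4:00pm start T5 → 2
5:00pm end T6 → 1
6:15pm end T5 → 0
6:15pm start T7 → 1
9:00pm end T7 → 0
Peak is 3, at 10:45am (T1, T2, T4).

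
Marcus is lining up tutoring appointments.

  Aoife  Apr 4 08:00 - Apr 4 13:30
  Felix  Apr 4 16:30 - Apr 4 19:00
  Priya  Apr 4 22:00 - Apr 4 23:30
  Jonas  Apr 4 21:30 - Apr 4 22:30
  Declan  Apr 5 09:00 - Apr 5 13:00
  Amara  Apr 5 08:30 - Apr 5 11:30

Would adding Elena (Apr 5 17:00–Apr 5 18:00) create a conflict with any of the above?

No — it doesn't clash with anything

Aoife: ends Apr 4 13:30 at or before Elena starts Apr 5 17:00 → clear.
Felix: ends Apr 4 19:00 at or before Elena starts Apr 5 17:00 → clear.
Jonas: ends Apr 4 22:30 at or before Elena starts Apr 5 17:00 → clear.
Priya: ends Apr 4 23:30 at or before Elena starts Apr 5 17:00 → clear.
Amara: ends Apr 5 11:30 at or before Elena starts Apr 5 17:00 → clear.
Declan: ends Apr 5 13:00 at or before Elena starts Apr 5 17:00 → clear.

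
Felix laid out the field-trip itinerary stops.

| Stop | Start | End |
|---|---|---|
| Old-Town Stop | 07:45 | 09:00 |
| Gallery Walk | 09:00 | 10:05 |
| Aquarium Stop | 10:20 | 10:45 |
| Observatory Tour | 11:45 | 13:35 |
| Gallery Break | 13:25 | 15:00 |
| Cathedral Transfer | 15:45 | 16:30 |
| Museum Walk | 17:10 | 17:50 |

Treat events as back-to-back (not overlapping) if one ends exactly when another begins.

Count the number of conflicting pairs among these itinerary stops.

1

Sorted by start: Old-Town Stop, Gallery Walk, Aquarium Stop, Observatory Tour, Gallery Break, Cathedral Transfer, Museum Walk.
Gallery Walk starts exactly when Old-Town Stop ends (back-to-back, no overlap), so Old-Town Stop has no further overlaps.
Aquarium Stop starts after Gallery Walk ends, so Gallery Walk has no further overlaps.
Observatory Tour starts after Aquarium Stop ends, so Aquarium Stop has no further overlaps.
Gallery Break starts before Observatory Tour ends → Observatory Tour and Gallery Break overlap.
Cathedral Transfer starts after Observatory Tour ends, so Observatory Tour has no further overlaps.
Cathedral Transfer starts after Gallery Break ends, so Gallery Break has no further overlaps.
Museum Walk starts after Cathedral Transfer ends.
Overlapping pairs: Gallery Break & Observatory Tour — 1 in total.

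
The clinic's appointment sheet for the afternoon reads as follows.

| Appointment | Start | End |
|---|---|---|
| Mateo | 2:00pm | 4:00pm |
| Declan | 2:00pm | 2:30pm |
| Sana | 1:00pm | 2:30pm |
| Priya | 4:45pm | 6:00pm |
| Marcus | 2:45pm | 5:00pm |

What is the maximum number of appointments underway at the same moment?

3

Sort all start/end points and keep a running count:
1:00pm start Sana → 1
2:00pm start Declan → 2
2:00pm start Mateo → 3
2:30pm end Declan → 2
2:30pm end Sana → 1
2:45pm start Marcus → 2
4:00pm end Mateo → 1
4:45pm start Priya → 2
5:00pm end Marcus → 1
6:00pm end Priya → 0
Peak is 3, at 2:00pm (Declan, Mateo, Sana).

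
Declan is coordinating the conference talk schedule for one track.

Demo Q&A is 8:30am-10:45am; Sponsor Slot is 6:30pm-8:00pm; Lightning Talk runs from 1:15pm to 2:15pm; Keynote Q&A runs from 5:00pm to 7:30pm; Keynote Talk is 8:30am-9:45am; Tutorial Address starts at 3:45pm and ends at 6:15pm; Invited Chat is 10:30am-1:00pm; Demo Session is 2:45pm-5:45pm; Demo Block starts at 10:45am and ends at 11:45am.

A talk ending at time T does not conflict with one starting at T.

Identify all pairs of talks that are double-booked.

Sorted by start: Keynote Talk, Demo Q&A, Invited Chat, Demo Block, Lightning Talk, Demo Session, Tutorial Address, Keynote Q&A, Sponsor Slot.
Demo Q&A starts before Keynote Talk ends → Keynote Talk and Demo Q&A overlap.
Invited Chat starts after Keynote Talk ends — done with Keynote Talk.
Invited Chat starts before Demo Q&A ends → Demo Q&A and Invited Chat overlap.
Demo Block starts exactly when Demo Q&A ends (back-to-back, no overlap) — done with Demo Q&A.
Demo Block starts before Invited Chat ends → Invited Chat and Demo Block overlap.
Lightning Talk starts after Invited Chat ends — done with Invited Chat.
Lightning Talk starts after Demo Block ends — done with Demo Block.
Demo Session starts after Lightning Talk ends — done with Lightning Talk.
Tutorial Address starts before Demo Session ends → Demo Session and Tutorial Address overlap.
Keynote Q&A starts before Demo Session ends → Demo Session and Keynote Q&A overlap.
Sponsor Slot starts after Demo Session ends.
Keynote Q&A starts before Tutorial Address ends → Tutorial Address and Keynote Q&A overlap.
Sponsor Slot starts after Tutorial Address ends.
Sponsor Slot starts before Keynote Q&A ends → Keynote Q&A and Sponsor Slot overlap.

Demo Block & Invited Chat, Demo Q&A & Invited Chat, Demo Q&A & Keynote Talk, Demo Session & Keynote Q&A, Demo Session & Tutorial Address, Keynote Q&A & Sponsor Slot, Keynote Q&A & Tutorial Address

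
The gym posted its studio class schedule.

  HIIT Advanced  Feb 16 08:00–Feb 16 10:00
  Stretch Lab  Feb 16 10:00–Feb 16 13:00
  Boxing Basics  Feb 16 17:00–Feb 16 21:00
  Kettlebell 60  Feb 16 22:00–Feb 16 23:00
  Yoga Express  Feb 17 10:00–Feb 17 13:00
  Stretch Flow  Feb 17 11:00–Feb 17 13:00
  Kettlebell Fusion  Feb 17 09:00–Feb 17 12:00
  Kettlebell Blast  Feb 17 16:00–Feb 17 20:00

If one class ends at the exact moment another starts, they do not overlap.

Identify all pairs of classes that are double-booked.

Kettlebell Fusion & Stretch Flow, Kettlebell Fusion & Yoga Express, Stretch Flow & Yoga Express

Sorted by start: HIIT Advanced, Stretch Lab, Boxing Basics, Kettlebell 60, Kettlebell Fusion, Yoga Express, Stretch Flow, Kettlebell Blast.
Stretch Lab starts exactly when HIIT Advanced ends (back-to-back, no overlap) — done with HIIT Advanced.
Boxing Basics starts after Stretch Lab ends — done with Stretch Lab.
Kettlebell 60 starts after Boxing Basics ends — done with Boxing Basics.
Kettlebell Fusion starts after Kettlebell 60 ends — done with Kettlebell 60.
Yoga Express starts before Kettlebell Fusion ends → Kettlebell Fusion and Yoga Express overlap.
Stretch Flow starts before Kettlebell Fusion ends → Kettlebell Fusion and Stretch Flow overlap.
Kettlebell Blast starts after Kettlebell Fusion ends.
Stretch Flow starts before Yoga Express ends → Yoga Express and Stretch Flow overlap.
Kettlebell Blast starts after Yoga Express ends.
Kettlebell Blast starts after Stretch Flow ends.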